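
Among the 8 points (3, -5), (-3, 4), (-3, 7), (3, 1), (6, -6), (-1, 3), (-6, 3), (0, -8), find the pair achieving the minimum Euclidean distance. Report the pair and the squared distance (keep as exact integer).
Pair = ((-3, 4), (-1, 3)); squared distance = 5

Compute all C(8, 2) = 28 pairwise squared distances (x_i − x_j)² + (y_i − y_j)². The minimum is 5, attained by the pair ((-3, 4), (-1, 3)).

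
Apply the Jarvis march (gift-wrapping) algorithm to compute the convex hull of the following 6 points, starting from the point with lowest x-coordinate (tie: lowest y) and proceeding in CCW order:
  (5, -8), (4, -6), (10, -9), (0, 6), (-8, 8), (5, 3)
Hull (CCW) = [(-8, 8), (5, -8), (10, -9), (5, 3), (0, 6)]

Jarvis march: at each step, from the current hull vertex p, select the next vertex q as the point such that every other point lies strictly to the left of (or on) the directed line p → q. (Equivalently: for every other point r, the cross product (q − p) × (r − p) ≥ 0.)
Starting point (lowest x, tie lowest y): (-8, 8). Wrap until returning to start. Resulting hull: (-8, 8), (5, -8), (10, -9), (5, 3), (0, 6).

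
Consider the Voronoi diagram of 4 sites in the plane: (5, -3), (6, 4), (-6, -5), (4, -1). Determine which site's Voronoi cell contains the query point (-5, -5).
Nearest site = (-6, -5)

The Voronoi cell of site s contains exactly those query points closer to s than to any other site. Compute squared distances from q = (-5, -5) to each site:
  (-6 − -5)² + (-5 − -5)² = 1
  (4 − -5)² + (-1 − -5)² = 97
  (5 − -5)² + (-3 − -5)² = 104
  (6 − -5)² + (4 − -5)² = 202
Minimum is attained by (-6, -5), so q lies in its Voronoi cell.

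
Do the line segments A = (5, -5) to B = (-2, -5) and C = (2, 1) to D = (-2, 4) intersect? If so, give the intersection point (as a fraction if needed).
No (intersection of containing lines falls outside at least one segment)

Parametrize and solve: t = -5/7, s = -2. At least one of these is outside [0, 1], so the segments do not intersect.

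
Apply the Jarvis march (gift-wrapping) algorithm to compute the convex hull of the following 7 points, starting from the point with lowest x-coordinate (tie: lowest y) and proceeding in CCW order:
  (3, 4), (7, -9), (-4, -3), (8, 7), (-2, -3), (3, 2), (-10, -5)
Hull (CCW) = [(-10, -5), (7, -9), (8, 7), (3, 4)]

Jarvis march: at each step, from the current hull vertex p, select the next vertex q as the point such that every other point lies strictly to the left of (or on) the directed line p → q. (Equivalently: for every other point r, the cross product (q − p) × (r − p) ≥ 0.)
Starting point (lowest x, tie lowest y): (-10, -5). Wrap until returning to start. Resulting hull: (-10, -5), (7, -9), (8, 7), (3, 4).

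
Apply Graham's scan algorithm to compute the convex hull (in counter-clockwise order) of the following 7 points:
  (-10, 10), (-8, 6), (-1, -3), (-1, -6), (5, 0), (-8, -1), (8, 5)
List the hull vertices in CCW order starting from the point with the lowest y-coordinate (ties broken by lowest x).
Hull (CCW) = [(-1, -6), (5, 0), (8, 5), (-10, 10), (-8, -1)]

Graham scan procedure:
  1. Find the pivot p₀ = point with lowest y (tie → lowest x): (-1, -6).
  2. Sort the remaining points by polar angle around p₀.
  3. Walk through sorted points, maintaining a stack; pop the top while the last three entries make a non-left turn (cross product ≤ 0).
  4. Final stack is the convex hull in CCW order: (-1, -6), (5, 0), (8, 5), (-10, 10), (-8, -1).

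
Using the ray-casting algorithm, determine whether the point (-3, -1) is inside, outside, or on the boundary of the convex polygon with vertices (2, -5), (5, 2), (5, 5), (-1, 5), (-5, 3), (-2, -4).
The point (-3, -1) lies strictly inside the polygon

Cast a horizontal ray to the right from the query point and count how many polygon edges it crosses (each edge strictly once or zero times, handled with the usual half-open convention). 
Parity of crossings → odd ⇒ inside.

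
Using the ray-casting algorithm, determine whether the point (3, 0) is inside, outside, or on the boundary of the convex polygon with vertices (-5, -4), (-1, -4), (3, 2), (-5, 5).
The point (3, 0) lies strictly outside the polygon

Cast a horizontal ray to the right from the query point and count how many polygon edges it crosses (each edge strictly once or zero times, handled with the usual half-open convention). 
Parity of crossings → even ⇒ outside.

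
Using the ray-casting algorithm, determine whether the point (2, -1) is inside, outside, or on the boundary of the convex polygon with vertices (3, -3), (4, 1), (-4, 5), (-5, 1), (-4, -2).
The point (2, -1) lies strictly inside the polygon

Cast a horizontal ray to the right from the query point and count how many polygon edges it crosses (each edge strictly once or zero times, handled with the usual half-open convention). 
Parity of crossings → odd ⇒ inside.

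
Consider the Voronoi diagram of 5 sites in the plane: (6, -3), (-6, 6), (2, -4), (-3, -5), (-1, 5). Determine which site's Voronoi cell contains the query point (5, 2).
Nearest site = (6, -3)

The Voronoi cell of site s contains exactly those query points closer to s than to any other site. Compute squared distances from q = (5, 2) to each site:
  (6 − 5)² + (-3 − 2)² = 26
  (-1 − 5)² + (5 − 2)² = 45
  (2 − 5)² + (-4 − 2)² = 45
  (-3 − 5)² + (-5 − 2)² = 113
  (-6 − 5)² + (6 − 2)² = 137
Minimum is attained by (6, -3), so q lies in its Voronoi cell.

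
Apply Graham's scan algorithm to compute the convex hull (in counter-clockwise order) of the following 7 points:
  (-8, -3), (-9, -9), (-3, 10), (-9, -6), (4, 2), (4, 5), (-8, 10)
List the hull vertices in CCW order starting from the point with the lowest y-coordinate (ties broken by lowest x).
Hull (CCW) = [(-9, -9), (4, 2), (4, 5), (-3, 10), (-8, 10), (-9, -6)]

Graham scan procedure:
  1. Find the pivot p₀ = point with lowest y (tie → lowest x): (-9, -9).
  2. Sort the remaining points by polar angle around p₀.
  3. Walk through sorted points, maintaining a stack; pop the top while the last three entries make a non-left turn (cross product ≤ 0).
  4. Final stack is the convex hull in CCW order: (-9, -9), (4, 2), (4, 5), (-3, 10), (-8, 10), (-9, -6).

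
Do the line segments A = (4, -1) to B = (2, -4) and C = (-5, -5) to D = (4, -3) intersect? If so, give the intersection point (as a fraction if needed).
Yes; intersection at (56/23, -77/23) (t = 18/23 on AB, s = 19/23 on CD)

Parametrize AB as A + t(B − A) = (4 + -2 t, -1 + -3 t) and CD as C + s(D − C) = (-5 + 9 s, -5 + 2 s). Solve the linear system for (t, s). Determinant = -23 ≠ 0, so a unique intersection of the containing lines exists. Solution: t = 18/23, s = 19/23 — both in [0, 1], so the segments cross. Intersection point: (56/23, -77/23).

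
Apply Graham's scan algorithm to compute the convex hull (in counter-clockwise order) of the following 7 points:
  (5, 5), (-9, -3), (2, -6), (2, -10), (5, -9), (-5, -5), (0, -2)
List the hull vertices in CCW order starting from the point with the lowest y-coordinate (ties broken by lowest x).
Hull (CCW) = [(2, -10), (5, -9), (5, 5), (-9, -3)]

Graham scan procedure:
  1. Find the pivot p₀ = point with lowest y (tie → lowest x): (2, -10).
  2. Sort the remaining points by polar angle around p₀.
  3. Walk through sorted points, maintaining a stack; pop the top while the last three entries make a non-left turn (cross product ≤ 0).
  4. Final stack is the convex hull in CCW order: (2, -10), (5, -9), (5, 5), (-9, -3).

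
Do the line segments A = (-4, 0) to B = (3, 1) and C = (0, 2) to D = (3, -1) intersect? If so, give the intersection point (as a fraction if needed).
Yes; intersection at (5/4, 3/4) (t = 3/4 on AB, s = 5/12 on CD)

Parametrize AB as A + t(B − A) = (-4 + 7 t, 0 + 1 t) and CD as C + s(D − C) = (0 + 3 s, 2 + -3 s). Solve the linear system for (t, s). Determinant = 24 ≠ 0, so a unique intersection of the containing lines exists. Solution: t = 3/4, s = 5/12 — both in [0, 1], so the segments cross. Intersection point: (5/4, 3/4).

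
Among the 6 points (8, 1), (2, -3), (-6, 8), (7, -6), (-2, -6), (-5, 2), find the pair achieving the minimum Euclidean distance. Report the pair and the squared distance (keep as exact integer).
Pair = ((2, -3), (-2, -6)); squared distance = 25

Compute all C(6, 2) = 15 pairwise squared distances (x_i − x_j)² + (y_i − y_j)². The minimum is 25, attained by the pair ((2, -3), (-2, -6)).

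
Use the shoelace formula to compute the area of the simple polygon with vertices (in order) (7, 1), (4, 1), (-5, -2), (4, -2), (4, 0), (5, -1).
Area = 17

Shoelace formula: Area = (1/2) |Σ_i (x_i · y_{i+1} − x_{i+1} · y_i)| (indices mod n). Compute each cross term:
  (7)(1) − (4)(1) = 3
  (4)(-2) − (-5)(1) = -3
  (-5)(-2) − (4)(-2) = 18
  (4)(0) − (4)(-2) = 8
  (4)(-1) − (5)(0) = -4
  (5)(1) − (7)(-1) = 12
Sum = 34, so (signed) Area = 34/2 = 17, |Area| = 17.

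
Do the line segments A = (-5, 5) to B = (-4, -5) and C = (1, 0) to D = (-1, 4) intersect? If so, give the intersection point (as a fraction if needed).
No (intersection of containing lines falls outside at least one segment)

Parametrize and solve: t = -7/8, s = 55/16. At least one of these is outside [0, 1], so the segments do not intersect.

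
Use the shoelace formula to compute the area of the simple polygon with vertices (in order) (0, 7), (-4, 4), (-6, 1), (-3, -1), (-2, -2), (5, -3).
Area = 56

Shoelace formula: Area = (1/2) |Σ_i (x_i · y_{i+1} − x_{i+1} · y_i)| (indices mod n). Compute each cross term:
  (0)(4) − (-4)(7) = 28
  (-4)(1) − (-6)(4) = 20
  (-6)(-1) − (-3)(1) = 9
  (-3)(-2) − (-2)(-1) = 4
  (-2)(-3) − (5)(-2) = 16
  (5)(7) − (0)(-3) = 35
Sum = 112, so (signed) Area = 112/2 = 56, |Area| = 56.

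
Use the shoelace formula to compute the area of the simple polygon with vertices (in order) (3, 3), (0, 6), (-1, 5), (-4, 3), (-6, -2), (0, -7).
Area = 65

Shoelace formula: Area = (1/2) |Σ_i (x_i · y_{i+1} − x_{i+1} · y_i)| (indices mod n). Compute each cross term:
  (3)(6) − (0)(3) = 18
  (0)(5) − (-1)(6) = 6
  (-1)(3) − (-4)(5) = 17
  (-4)(-2) − (-6)(3) = 26
  (-6)(-7) − (0)(-2) = 42
  (0)(3) − (3)(-7) = 21
Sum = 130, so (signed) Area = 130/2 = 65, |Area| = 65.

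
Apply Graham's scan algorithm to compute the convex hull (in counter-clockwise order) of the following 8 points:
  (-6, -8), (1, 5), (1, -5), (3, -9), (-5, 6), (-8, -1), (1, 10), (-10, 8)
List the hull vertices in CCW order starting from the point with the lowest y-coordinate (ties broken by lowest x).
Hull (CCW) = [(3, -9), (1, 10), (-10, 8), (-8, -1), (-6, -8)]

Graham scan procedure:
  1. Find the pivot p₀ = point with lowest y (tie → lowest x): (3, -9).
  2. Sort the remaining points by polar angle around p₀.
  3. Walk through sorted points, maintaining a stack; pop the top while the last three entries make a non-left turn (cross product ≤ 0).
  4. Final stack is the convex hull in CCW order: (3, -9), (1, 10), (-10, 8), (-8, -1), (-6, -8).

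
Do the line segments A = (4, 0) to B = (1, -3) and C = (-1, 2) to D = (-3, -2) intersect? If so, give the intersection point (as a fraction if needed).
No (intersection of containing lines falls outside at least one segment)

Parametrize and solve: t = 4, s = 7/2. At least one of these is outside [0, 1], so the segments do not intersect.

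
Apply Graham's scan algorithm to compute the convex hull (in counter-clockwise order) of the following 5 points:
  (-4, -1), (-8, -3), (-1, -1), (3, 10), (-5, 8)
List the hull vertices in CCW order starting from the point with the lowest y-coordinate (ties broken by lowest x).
Hull (CCW) = [(-8, -3), (-1, -1), (3, 10), (-5, 8)]

Graham scan procedure:
  1. Find the pivot p₀ = point with lowest y (tie → lowest x): (-8, -3).
  2. Sort the remaining points by polar angle around p₀.
  3. Walk through sorted points, maintaining a stack; pop the top while the last three entries make a non-left turn (cross product ≤ 0).
  4. Final stack is the convex hull in CCW order: (-8, -3), (-1, -1), (3, 10), (-5, 8).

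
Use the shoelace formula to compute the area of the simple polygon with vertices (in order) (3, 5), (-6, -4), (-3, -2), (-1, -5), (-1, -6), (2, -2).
Area = 31

Shoelace formula: Area = (1/2) |Σ_i (x_i · y_{i+1} − x_{i+1} · y_i)| (indices mod n). Compute each cross term:
  (3)(-4) − (-6)(5) = 18
  (-6)(-2) − (-3)(-4) = 0
  (-3)(-5) − (-1)(-2) = 13
  (-1)(-6) − (-1)(-5) = 1
  (-1)(-2) − (2)(-6) = 14
  (2)(5) − (3)(-2) = 16
Sum = 62, so (signed) Area = 62/2 = 31, |Area| = 31.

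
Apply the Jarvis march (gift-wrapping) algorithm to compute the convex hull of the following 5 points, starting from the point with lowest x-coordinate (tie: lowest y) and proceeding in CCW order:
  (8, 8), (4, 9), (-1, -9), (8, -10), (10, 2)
Hull (CCW) = [(-1, -9), (8, -10), (10, 2), (8, 8), (4, 9)]

Jarvis march: at each step, from the current hull vertex p, select the next vertex q as the point such that every other point lies strictly to the left of (or on) the directed line p → q. (Equivalently: for every other point r, the cross product (q − p) × (r − p) ≥ 0.)
Starting point (lowest x, tie lowest y): (-1, -9). Wrap until returning to start. Resulting hull: (-1, -9), (8, -10), (10, 2), (8, 8), (4, 9).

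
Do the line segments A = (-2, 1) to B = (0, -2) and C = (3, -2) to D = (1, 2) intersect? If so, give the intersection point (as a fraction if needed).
No (intersection of containing lines falls outside at least one segment)

Parametrize and solve: t = 7, s = -9/2. At least one of these is outside [0, 1], so the segments do not intersect.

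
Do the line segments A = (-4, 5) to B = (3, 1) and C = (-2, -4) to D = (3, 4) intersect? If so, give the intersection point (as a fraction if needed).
Yes; intersection at (123/76, 34/19) (t = 61/76 on AB, s = 55/76 on CD)

Parametrize AB as A + t(B − A) = (-4 + 7 t, 5 + -4 t) and CD as C + s(D − C) = (-2 + 5 s, -4 + 8 s). Solve the linear system for (t, s). Determinant = -76 ≠ 0, so a unique intersection of the containing lines exists. Solution: t = 61/76, s = 55/76 — both in [0, 1], so the segments cross. Intersection point: (123/76, 34/19).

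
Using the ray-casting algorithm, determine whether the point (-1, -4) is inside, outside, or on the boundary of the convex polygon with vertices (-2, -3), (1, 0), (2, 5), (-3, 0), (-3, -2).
The point (-1, -4) lies strictly outside the polygon

Cast a horizontal ray to the right from the query point and count how many polygon edges it crosses (each edge strictly once or zero times, handled with the usual half-open convention). 
Parity of crossings → even ⇒ outside.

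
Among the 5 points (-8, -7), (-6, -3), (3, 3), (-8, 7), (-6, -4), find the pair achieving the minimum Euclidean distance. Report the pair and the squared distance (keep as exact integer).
Pair = ((-6, -3), (-6, -4)); squared distance = 1

Compute all C(5, 2) = 10 pairwise squared distances (x_i − x_j)² + (y_i − y_j)². The minimum is 1, attained by the pair ((-6, -3), (-6, -4)).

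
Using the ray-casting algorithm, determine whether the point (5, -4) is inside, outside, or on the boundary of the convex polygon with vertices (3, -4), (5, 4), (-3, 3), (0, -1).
The point (5, -4) lies strictly outside the polygon

Cast a horizontal ray to the right from the query point and count how many polygon edges it crosses (each edge strictly once or zero times, handled with the usual half-open convention). 
Parity of crossings → even ⇒ outside.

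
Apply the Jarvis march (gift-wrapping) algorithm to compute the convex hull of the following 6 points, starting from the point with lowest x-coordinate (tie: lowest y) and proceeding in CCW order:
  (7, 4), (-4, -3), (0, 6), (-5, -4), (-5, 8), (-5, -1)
Hull (CCW) = [(-5, -4), (7, 4), (-5, 8)]

Jarvis march: at each step, from the current hull vertex p, select the next vertex q as the point such that every other point lies strictly to the left of (or on) the directed line p → q. (Equivalently: for every other point r, the cross product (q − p) × (r − p) ≥ 0.)
Starting point (lowest x, tie lowest y): (-5, -4). Wrap until returning to start. Resulting hull: (-5, -4), (7, 4), (-5, 8).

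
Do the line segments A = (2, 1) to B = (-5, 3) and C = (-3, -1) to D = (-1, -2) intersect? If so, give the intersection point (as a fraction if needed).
No (intersection of containing lines falls outside at least one segment)

Parametrize and solve: t = 3, s = -8. At least one of these is outside [0, 1], so the segments do not intersect.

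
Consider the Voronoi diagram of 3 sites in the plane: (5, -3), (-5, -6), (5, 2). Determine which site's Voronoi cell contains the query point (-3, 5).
Nearest site = (5, 2)

The Voronoi cell of site s contains exactly those query points closer to s than to any other site. Compute squared distances from q = (-3, 5) to each site:
  (5 − -3)² + (2 − 5)² = 73
  (-5 − -3)² + (-6 − 5)² = 125
  (5 − -3)² + (-3 − 5)² = 128
Minimum is attained by (5, 2), so q lies in its Voronoi cell.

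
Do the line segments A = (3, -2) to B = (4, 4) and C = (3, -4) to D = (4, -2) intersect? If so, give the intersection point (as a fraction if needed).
No (intersection of containing lines falls outside at least one segment)

Parametrize and solve: t = -1/2, s = -1/2. At least one of these is outside [0, 1], so the segments do not intersect.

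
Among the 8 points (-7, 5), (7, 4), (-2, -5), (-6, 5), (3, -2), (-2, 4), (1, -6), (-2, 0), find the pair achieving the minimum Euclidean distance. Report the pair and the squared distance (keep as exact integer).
Pair = ((-7, 5), (-6, 5)); squared distance = 1

Compute all C(8, 2) = 28 pairwise squared distances (x_i − x_j)² + (y_i − y_j)². The minimum is 1, attained by the pair ((-7, 5), (-6, 5)).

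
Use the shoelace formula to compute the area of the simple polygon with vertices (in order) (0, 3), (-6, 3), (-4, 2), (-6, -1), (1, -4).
Area = 31

Shoelace formula: Area = (1/2) |Σ_i (x_i · y_{i+1} − x_{i+1} · y_i)| (indices mod n). Compute each cross term:
  (0)(3) − (-6)(3) = 18
  (-6)(2) − (-4)(3) = 0
  (-4)(-1) − (-6)(2) = 16
  (-6)(-4) − (1)(-1) = 25
  (1)(3) − (0)(-4) = 3
Sum = 62, so (signed) Area = 62/2 = 31, |Area| = 31.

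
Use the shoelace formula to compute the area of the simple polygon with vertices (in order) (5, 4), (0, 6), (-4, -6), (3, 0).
Area = 42

Shoelace formula: Area = (1/2) |Σ_i (x_i · y_{i+1} − x_{i+1} · y_i)| (indices mod n). Compute each cross term:
  (5)(6) − (0)(4) = 30
  (0)(-6) − (-4)(6) = 24
  (-4)(0) − (3)(-6) = 18
  (3)(4) − (5)(0) = 12
Sum = 84, so (signed) Area = 84/2 = 42, |Area| = 42.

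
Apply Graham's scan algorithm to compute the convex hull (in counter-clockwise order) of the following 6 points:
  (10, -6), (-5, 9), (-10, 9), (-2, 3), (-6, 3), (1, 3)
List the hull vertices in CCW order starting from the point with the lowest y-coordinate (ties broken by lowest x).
Hull (CCW) = [(10, -6), (-5, 9), (-10, 9), (-6, 3)]

Graham scan procedure:
  1. Find the pivot p₀ = point with lowest y (tie → lowest x): (10, -6).
  2. Sort the remaining points by polar angle around p₀.
  3. Walk through sorted points, maintaining a stack; pop the top while the last three entries make a non-left turn (cross product ≤ 0).
  4. Final stack is the convex hull in CCW order: (10, -6), (-5, 9), (-10, 9), (-6, 3).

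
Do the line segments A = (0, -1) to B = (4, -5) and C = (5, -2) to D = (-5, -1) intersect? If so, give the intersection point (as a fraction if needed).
Yes; intersection at (5/9, -14/9) (t = 5/36 on AB, s = 4/9 on CD)

Parametrize AB as A + t(B − A) = (0 + 4 t, -1 + -4 t) and CD as C + s(D − C) = (5 + -10 s, -2 + 1 s). Solve the linear system for (t, s). Determinant = 36 ≠ 0, so a unique intersection of the containing lines exists. Solution: t = 5/36, s = 4/9 — both in [0, 1], so the segments cross. Intersection point: (5/9, -14/9).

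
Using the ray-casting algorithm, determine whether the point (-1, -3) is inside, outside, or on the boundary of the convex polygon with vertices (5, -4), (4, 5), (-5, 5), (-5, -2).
The point (-1, -3) lies strictly outside the polygon

Cast a horizontal ray to the right from the query point and count how many polygon edges it crosses (each edge strictly once or zero times, handled with the usual half-open convention). 
Parity of crossings → even ⇒ outside.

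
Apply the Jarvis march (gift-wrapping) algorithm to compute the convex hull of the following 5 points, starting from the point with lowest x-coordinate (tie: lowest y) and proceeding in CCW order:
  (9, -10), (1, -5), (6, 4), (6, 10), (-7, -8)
Hull (CCW) = [(-7, -8), (9, -10), (6, 10)]

Jarvis march: at each step, from the current hull vertex p, select the next vertex q as the point such that every other point lies strictly to the left of (or on) the directed line p → q. (Equivalently: for every other point r, the cross product (q − p) × (r − p) ≥ 0.)
Starting point (lowest x, tie lowest y): (-7, -8). Wrap until returning to start. Resulting hull: (-7, -8), (9, -10), (6, 10).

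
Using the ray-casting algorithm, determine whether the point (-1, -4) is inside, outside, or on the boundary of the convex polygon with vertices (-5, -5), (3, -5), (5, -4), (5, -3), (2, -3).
The point (-1, -4) lies strictly inside the polygon

Cast a horizontal ray to the right from the query point and count how many polygon edges it crosses (each edge strictly once or zero times, handled with the usual half-open convention). 
Parity of crossings → odd ⇒ inside.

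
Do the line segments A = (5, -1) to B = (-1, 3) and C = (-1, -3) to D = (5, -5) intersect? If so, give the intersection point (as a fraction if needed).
No (intersection of containing lines falls outside at least one segment)

Parametrize and solve: t = -2, s = 3. At least one of these is outside [0, 1], so the segments do not intersect.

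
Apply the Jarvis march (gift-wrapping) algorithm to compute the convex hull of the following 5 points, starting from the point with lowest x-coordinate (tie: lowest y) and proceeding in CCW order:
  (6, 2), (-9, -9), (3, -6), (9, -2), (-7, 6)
Hull (CCW) = [(-9, -9), (3, -6), (9, -2), (6, 2), (-7, 6)]

Jarvis march: at each step, from the current hull vertex p, select the next vertex q as the point such that every other point lies strictly to the left of (or on) the directed line p → q. (Equivalently: for every other point r, the cross product (q − p) × (r − p) ≥ 0.)
Starting point (lowest x, tie lowest y): (-9, -9). Wrap until returning to start. Resulting hull: (-9, -9), (3, -6), (9, -2), (6, 2), (-7, 6).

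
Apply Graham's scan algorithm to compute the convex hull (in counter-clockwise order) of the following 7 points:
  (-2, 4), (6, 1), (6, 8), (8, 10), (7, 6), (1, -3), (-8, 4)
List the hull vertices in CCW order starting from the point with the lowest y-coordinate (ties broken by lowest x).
Hull (CCW) = [(1, -3), (6, 1), (8, 10), (-8, 4)]

Graham scan procedure:
  1. Find the pivot p₀ = point with lowest y (tie → lowest x): (1, -3).
  2. Sort the remaining points by polar angle around p₀.
  3. Walk through sorted points, maintaining a stack; pop the top while the last three entries make a non-left turn (cross product ≤ 0).
  4. Final stack is the convex hull in CCW order: (1, -3), (6, 1), (8, 10), (-8, 4).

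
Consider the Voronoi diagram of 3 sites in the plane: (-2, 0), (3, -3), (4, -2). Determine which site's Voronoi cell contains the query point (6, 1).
Nearest site = (4, -2)

The Voronoi cell of site s contains exactly those query points closer to s than to any other site. Compute squared distances from q = (6, 1) to each site:
  (4 − 6)² + (-2 − 1)² = 13
  (3 − 6)² + (-3 − 1)² = 25
  (-2 − 6)² + (0 − 1)² = 65
Minimum is attained by (4, -2), so q lies in its Voronoi cell.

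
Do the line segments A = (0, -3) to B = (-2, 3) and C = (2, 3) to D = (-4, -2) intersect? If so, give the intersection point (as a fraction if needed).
Yes; intersection at (-26/23, 9/23) (t = 13/23 on AB, s = 12/23 on CD)

Parametrize AB as A + t(B − A) = (0 + -2 t, -3 + 6 t) and CD as C + s(D − C) = (2 + -6 s, 3 + -5 s). Solve the linear system for (t, s). Determinant = -46 ≠ 0, so a unique intersection of the containing lines exists. Solution: t = 13/23, s = 12/23 — both in [0, 1], so the segments cross. Intersection point: (-26/23, 9/23).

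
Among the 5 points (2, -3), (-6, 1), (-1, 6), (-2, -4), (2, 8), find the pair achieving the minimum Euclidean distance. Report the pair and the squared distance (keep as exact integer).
Pair = ((-1, 6), (2, 8)); squared distance = 13

Compute all C(5, 2) = 10 pairwise squared distances (x_i − x_j)² + (y_i − y_j)². The minimum is 13, attained by the pair ((-1, 6), (2, 8)).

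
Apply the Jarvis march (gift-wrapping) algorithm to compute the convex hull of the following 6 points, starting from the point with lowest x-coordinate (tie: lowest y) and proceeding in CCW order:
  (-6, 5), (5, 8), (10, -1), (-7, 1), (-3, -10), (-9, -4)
Hull (CCW) = [(-9, -4), (-3, -10), (10, -1), (5, 8), (-6, 5)]

Jarvis march: at each step, from the current hull vertex p, select the next vertex q as the point such that every other point lies strictly to the left of (or on) the directed line p → q. (Equivalently: for every other point r, the cross product (q − p) × (r − p) ≥ 0.)
Starting point (lowest x, tie lowest y): (-9, -4). Wrap until returning to start. Resulting hull: (-9, -4), (-3, -10), (10, -1), (5, 8), (-6, 5).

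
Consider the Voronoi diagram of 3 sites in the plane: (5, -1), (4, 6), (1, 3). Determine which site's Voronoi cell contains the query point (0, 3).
Nearest site = (1, 3)

The Voronoi cell of site s contains exactly those query points closer to s than to any other site. Compute squared distances from q = (0, 3) to each site:
  (1 − 0)² + (3 − 3)² = 1
  (4 − 0)² + (6 − 3)² = 25
  (5 − 0)² + (-1 − 3)² = 41
Minimum is attained by (1, 3), so q lies in its Voronoi cell.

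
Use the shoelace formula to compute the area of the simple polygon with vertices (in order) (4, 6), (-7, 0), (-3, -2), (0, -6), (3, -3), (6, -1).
Area = 147/2

Shoelace formula: Area = (1/2) |Σ_i (x_i · y_{i+1} − x_{i+1} · y_i)| (indices mod n). Compute each cross term:
  (4)(0) − (-7)(6) = 42
  (-7)(-2) − (-3)(0) = 14
  (-3)(-6) − (0)(-2) = 18
  (0)(-3) − (3)(-6) = 18
  (3)(-1) − (6)(-3) = 15
  (6)(6) − (4)(-1) = 40
Sum = 147, so (signed) Area = 147/2 = 147/2, |Area| = 147/2.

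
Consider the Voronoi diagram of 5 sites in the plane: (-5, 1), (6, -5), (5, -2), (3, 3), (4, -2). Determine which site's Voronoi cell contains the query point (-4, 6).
Nearest site = (-5, 1)

The Voronoi cell of site s contains exactly those query points closer to s than to any other site. Compute squared distances from q = (-4, 6) to each site:
  (-5 − -4)² + (1 − 6)² = 26
  (3 − -4)² + (3 − 6)² = 58
  (4 − -4)² + (-2 − 6)² = 128
  (5 − -4)² + (-2 − 6)² = 145
  (6 − -4)² + (-5 − 6)² = 221
Minimum is attained by (-5, 1), so q lies in its Voronoi cell.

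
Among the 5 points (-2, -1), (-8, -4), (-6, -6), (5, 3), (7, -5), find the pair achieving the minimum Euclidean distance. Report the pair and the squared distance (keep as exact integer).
Pair = ((-8, -4), (-6, -6)); squared distance = 8

Compute all C(5, 2) = 10 pairwise squared distances (x_i − x_j)² + (y_i − y_j)². The minimum is 8, attained by the pair ((-8, -4), (-6, -6)).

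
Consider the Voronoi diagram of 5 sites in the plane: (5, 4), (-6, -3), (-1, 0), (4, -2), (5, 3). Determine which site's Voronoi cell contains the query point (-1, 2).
Nearest site = (-1, 0)

The Voronoi cell of site s contains exactly those query points closer to s than to any other site. Compute squared distances from q = (-1, 2) to each site:
  (-1 − -1)² + (0 − 2)² = 4
  (5 − -1)² + (3 − 2)² = 37
  (5 − -1)² + (4 − 2)² = 40
  (4 − -1)² + (-2 − 2)² = 41
  (-6 − -1)² + (-3 − 2)² = 50
Minimum is attained by (-1, 0), so q lies in its Voronoi cell.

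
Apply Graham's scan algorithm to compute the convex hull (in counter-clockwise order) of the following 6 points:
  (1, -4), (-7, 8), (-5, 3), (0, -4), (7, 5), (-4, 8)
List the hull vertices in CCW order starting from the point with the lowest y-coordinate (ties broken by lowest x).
Hull (CCW) = [(0, -4), (1, -4), (7, 5), (-4, 8), (-7, 8), (-5, 3)]

Graham scan procedure:
  1. Find the pivot p₀ = point with lowest y (tie → lowest x): (0, -4).
  2. Sort the remaining points by polar angle around p₀.
  3. Walk through sorted points, maintaining a stack; pop the top while the last three entries make a non-left turn (cross product ≤ 0).
  4. Final stack is the convex hull in CCW order: (0, -4), (1, -4), (7, 5), (-4, 8), (-7, 8), (-5, 3).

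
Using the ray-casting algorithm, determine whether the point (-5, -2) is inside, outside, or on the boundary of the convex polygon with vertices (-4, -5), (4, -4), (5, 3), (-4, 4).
The point (-5, -2) lies strictly outside the polygon

Cast a horizontal ray to the right from the query point and count how many polygon edges it crosses (each edge strictly once or zero times, handled with the usual half-open convention). 
Parity of crossings → even ⇒ outside.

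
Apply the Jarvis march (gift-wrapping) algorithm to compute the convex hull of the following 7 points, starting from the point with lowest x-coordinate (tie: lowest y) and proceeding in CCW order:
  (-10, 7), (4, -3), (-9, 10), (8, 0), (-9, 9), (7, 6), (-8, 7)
Hull (CCW) = [(-10, 7), (4, -3), (8, 0), (7, 6), (-9, 10)]

Jarvis march: at each step, from the current hull vertex p, select the next vertex q as the point such that every other point lies strictly to the left of (or on) the directed line p → q. (Equivalently: for every other point r, the cross product (q − p) × (r − p) ≥ 0.)
Starting point (lowest x, tie lowest y): (-10, 7). Wrap until returning to start. Resulting hull: (-10, 7), (4, -3), (8, 0), (7, 6), (-9, 10).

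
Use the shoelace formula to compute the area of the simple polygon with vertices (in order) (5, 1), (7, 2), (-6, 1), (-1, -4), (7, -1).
Area = 44

Shoelace formula: Area = (1/2) |Σ_i (x_i · y_{i+1} − x_{i+1} · y_i)| (indices mod n). Compute each cross term:
  (5)(2) − (7)(1) = 3
  (7)(1) − (-6)(2) = 19
  (-6)(-4) − (-1)(1) = 25
  (-1)(-1) − (7)(-4) = 29
  (7)(1) − (5)(-1) = 12
Sum = 88, so (signed) Area = 88/2 = 44, |Area| = 44.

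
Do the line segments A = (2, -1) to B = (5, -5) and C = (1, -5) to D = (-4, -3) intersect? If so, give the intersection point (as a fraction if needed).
No (intersection of containing lines falls outside at least one segment)

Parametrize and solve: t = 11/7, s = -8/7. At least one of these is outside [0, 1], so the segments do not intersect.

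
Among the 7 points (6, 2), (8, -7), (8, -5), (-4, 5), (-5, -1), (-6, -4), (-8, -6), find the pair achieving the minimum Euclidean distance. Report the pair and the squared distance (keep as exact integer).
Pair = ((8, -7), (8, -5)); squared distance = 4

Compute all C(7, 2) = 21 pairwise squared distances (x_i − x_j)² + (y_i − y_j)². The minimum is 4, attained by the pair ((8, -7), (8, -5)).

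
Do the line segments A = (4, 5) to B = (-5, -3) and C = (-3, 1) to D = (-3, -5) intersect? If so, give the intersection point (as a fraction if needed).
Yes; intersection at (-3, -11/9) (t = 7/9 on AB, s = 10/27 on CD)

Parametrize AB as A + t(B − A) = (4 + -9 t, 5 + -8 t) and CD as C + s(D − C) = (-3 + 0 s, 1 + -6 s). Solve the linear system for (t, s). Determinant = -54 ≠ 0, so a unique intersection of the containing lines exists. Solution: t = 7/9, s = 10/27 — both in [0, 1], so the segments cross. Intersection point: (-3, -11/9).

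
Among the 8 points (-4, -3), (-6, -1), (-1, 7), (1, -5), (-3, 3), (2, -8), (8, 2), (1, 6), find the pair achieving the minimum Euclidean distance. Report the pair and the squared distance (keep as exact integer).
Pair = ((-1, 7), (1, 6)); squared distance = 5

Compute all C(8, 2) = 28 pairwise squared distances (x_i − x_j)² + (y_i − y_j)². The minimum is 5, attained by the pair ((-1, 7), (1, 6)).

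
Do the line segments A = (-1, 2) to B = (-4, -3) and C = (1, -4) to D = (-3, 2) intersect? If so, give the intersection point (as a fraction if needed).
Yes; intersection at (-37/19, 8/19) (t = 6/19 on AB, s = 14/19 on CD)

Parametrize AB as A + t(B − A) = (-1 + -3 t, 2 + -5 t) and CD as C + s(D − C) = (1 + -4 s, -4 + 6 s). Solve the linear system for (t, s). Determinant = 38 ≠ 0, so a unique intersection of the containing lines exists. Solution: t = 6/19, s = 14/19 — both in [0, 1], so the segments cross. Intersection point: (-37/19, 8/19).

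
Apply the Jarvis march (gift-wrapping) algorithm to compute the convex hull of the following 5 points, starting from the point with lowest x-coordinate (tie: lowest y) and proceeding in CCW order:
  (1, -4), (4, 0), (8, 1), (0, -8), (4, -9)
Hull (CCW) = [(0, -8), (4, -9), (8, 1), (4, 0), (1, -4)]

Jarvis march: at each step, from the current hull vertex p, select the next vertex q as the point such that every other point lies strictly to the left of (or on) the directed line p → q. (Equivalently: for every other point r, the cross product (q − p) × (r − p) ≥ 0.)
Starting point (lowest x, tie lowest y): (0, -8). Wrap until returning to start. Resulting hull: (0, -8), (4, -9), (8, 1), (4, 0), (1, -4).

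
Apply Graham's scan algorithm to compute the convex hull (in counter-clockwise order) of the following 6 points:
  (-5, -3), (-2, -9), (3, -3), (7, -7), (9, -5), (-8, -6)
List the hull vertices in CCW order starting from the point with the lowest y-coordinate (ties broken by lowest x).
Hull (CCW) = [(-2, -9), (7, -7), (9, -5), (3, -3), (-5, -3), (-8, -6)]

Graham scan procedure:
  1. Find the pivot p₀ = point with lowest y (tie → lowest x): (-2, -9).
  2. Sort the remaining points by polar angle around p₀.
  3. Walk through sorted points, maintaining a stack; pop the top while the last three entries make a non-left turn (cross product ≤ 0).
  4. Final stack is the convex hull in CCW order: (-2, -9), (7, -7), (9, -5), (3, -3), (-5, -3), (-8, -6).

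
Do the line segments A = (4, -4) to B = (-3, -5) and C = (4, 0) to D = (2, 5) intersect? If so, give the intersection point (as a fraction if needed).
No (intersection of containing lines falls outside at least one segment)

Parametrize and solve: t = -8/37, s = -28/37. At least one of these is outside [0, 1], so the segments do not intersect.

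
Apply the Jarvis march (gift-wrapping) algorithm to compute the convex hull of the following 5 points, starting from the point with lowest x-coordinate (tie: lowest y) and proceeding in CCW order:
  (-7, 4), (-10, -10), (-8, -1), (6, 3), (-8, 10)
Hull (CCW) = [(-10, -10), (6, 3), (-8, 10)]

Jarvis march: at each step, from the current hull vertex p, select the next vertex q as the point such that every other point lies strictly to the left of (or on) the directed line p → q. (Equivalently: for every other point r, the cross product (q − p) × (r − p) ≥ 0.)
Starting point (lowest x, tie lowest y): (-10, -10). Wrap until returning to start. Resulting hull: (-10, -10), (6, 3), (-8, 10).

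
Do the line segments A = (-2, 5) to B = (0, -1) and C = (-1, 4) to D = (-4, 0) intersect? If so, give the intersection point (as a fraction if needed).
Yes; intersection at (-19/13, 44/13) (t = 7/26 on AB, s = 2/13 on CD)

Parametrize AB as A + t(B − A) = (-2 + 2 t, 5 + -6 t) and CD as C + s(D − C) = (-1 + -3 s, 4 + -4 s). Solve the linear system for (t, s). Determinant = 26 ≠ 0, so a unique intersection of the containing lines exists. Solution: t = 7/26, s = 2/13 — both in [0, 1], so the segments cross. Intersection point: (-19/13, 44/13).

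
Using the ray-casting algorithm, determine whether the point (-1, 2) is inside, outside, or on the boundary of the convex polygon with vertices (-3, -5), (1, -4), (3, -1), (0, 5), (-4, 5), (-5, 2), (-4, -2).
The point (-1, 2) lies strictly inside the polygon

Cast a horizontal ray to the right from the query point and count how many polygon edges it crosses (each edge strictly once or zero times, handled with the usual half-open convention). 
Parity of crossings → odd ⇒ inside.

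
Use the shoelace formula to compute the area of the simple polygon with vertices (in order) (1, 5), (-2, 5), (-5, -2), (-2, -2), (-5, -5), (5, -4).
Area = 62

Shoelace formula: Area = (1/2) |Σ_i (x_i · y_{i+1} − x_{i+1} · y_i)| (indices mod n). Compute each cross term:
  (1)(5) − (-2)(5) = 15
  (-2)(-2) − (-5)(5) = 29
  (-5)(-2) − (-2)(-2) = 6
  (-2)(-5) − (-5)(-2) = 0
  (-5)(-4) − (5)(-5) = 45
  (5)(5) − (1)(-4) = 29
Sum = 124, so (signed) Area = 124/2 = 62, |Area| = 62.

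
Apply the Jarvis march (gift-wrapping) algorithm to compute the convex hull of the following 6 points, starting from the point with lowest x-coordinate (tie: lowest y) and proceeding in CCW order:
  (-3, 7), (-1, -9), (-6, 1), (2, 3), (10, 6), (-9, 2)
Hull (CCW) = [(-9, 2), (-1, -9), (10, 6), (-3, 7)]

Jarvis march: at each step, from the current hull vertex p, select the next vertex q as the point such that every other point lies strictly to the left of (or on) the directed line p → q. (Equivalently: for every other point r, the cross product (q − p) × (r − p) ≥ 0.)
Starting point (lowest x, tie lowest y): (-9, 2). Wrap until returning to start. Resulting hull: (-9, 2), (-1, -9), (10, 6), (-3, 7).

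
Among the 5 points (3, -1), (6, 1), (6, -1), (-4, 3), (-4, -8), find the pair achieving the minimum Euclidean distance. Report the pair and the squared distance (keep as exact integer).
Pair = ((6, 1), (6, -1)); squared distance = 4

Compute all C(5, 2) = 10 pairwise squared distances (x_i − x_j)² + (y_i − y_j)². The minimum is 4, attained by the pair ((6, 1), (6, -1)).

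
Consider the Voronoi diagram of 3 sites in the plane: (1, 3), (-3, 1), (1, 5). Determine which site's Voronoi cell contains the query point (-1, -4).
Nearest site = (-3, 1)

The Voronoi cell of site s contains exactly those query points closer to s than to any other site. Compute squared distances from q = (-1, -4) to each site:
  (-3 − -1)² + (1 − -4)² = 29
  (1 − -1)² + (3 − -4)² = 53
  (1 − -1)² + (5 − -4)² = 85
Minimum is attained by (-3, 1), so q lies in its Voronoi cell.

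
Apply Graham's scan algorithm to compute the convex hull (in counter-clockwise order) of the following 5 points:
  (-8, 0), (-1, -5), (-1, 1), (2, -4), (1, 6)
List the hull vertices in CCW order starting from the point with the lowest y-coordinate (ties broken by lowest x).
Hull (CCW) = [(-1, -5), (2, -4), (1, 6), (-8, 0)]

Graham scan procedure:
  1. Find the pivot p₀ = point with lowest y (tie → lowest x): (-1, -5).
  2. Sort the remaining points by polar angle around p₀.
  3. Walk through sorted points, maintaining a stack; pop the top while the last three entries make a non-left turn (cross product ≤ 0).
  4. Final stack is the convex hull in CCW order: (-1, -5), (2, -4), (1, 6), (-8, 0).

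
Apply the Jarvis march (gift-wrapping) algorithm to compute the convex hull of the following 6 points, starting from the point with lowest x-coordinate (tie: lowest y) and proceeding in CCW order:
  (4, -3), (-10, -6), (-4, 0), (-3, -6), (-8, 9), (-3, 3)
Hull (CCW) = [(-10, -6), (-3, -6), (4, -3), (-8, 9)]

Jarvis march: at each step, from the current hull vertex p, select the next vertex q as the point such that every other point lies strictly to the left of (or on) the directed line p → q. (Equivalently: for every other point r, the cross product (q − p) × (r − p) ≥ 0.)
Starting point (lowest x, tie lowest y): (-10, -6). Wrap until returning to start. Resulting hull: (-10, -6), (-3, -6), (4, -3), (-8, 9).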